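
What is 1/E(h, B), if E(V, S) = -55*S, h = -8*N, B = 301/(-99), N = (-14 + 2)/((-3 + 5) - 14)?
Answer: 9/1505 ≈ 0.0059801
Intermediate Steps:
N = 1 (N = -12/(2 - 14) = -12/(-12) = -12*(-1/12) = 1)
B = -301/99 (B = 301*(-1/99) = -301/99 ≈ -3.0404)
h = -8 (h = -8*1 = -8)
1/E(h, B) = 1/(-55*(-301/99)) = 1/(1505/9) = 9/1505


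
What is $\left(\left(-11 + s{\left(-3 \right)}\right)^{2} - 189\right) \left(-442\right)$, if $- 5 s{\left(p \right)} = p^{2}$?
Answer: $\frac{278018}{25} \approx 11121.0$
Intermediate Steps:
$s{\left(p \right)} = - \frac{p^{2}}{5}$
$\left(\left(-11 + s{\left(-3 \right)}\right)^{2} - 189\right) \left(-442\right) = \left(\left(-11 - \frac{\left(-3\right)^{2}}{5}\right)^{2} - 189\right) \left(-442\right) = \left(\left(-11 - \frac{9}{5}\right)^{2} - 189\right) \left(-442\right) = \left(\left(- \frac{64}{5}\right)^{2} - 189\right) \left(-442\right) = \left(\frac{4096}{25} - 189\right) \left(-442\right) = \left(- \frac{629}{25}\right) \left(-442\right) = \frac{278018}{25}$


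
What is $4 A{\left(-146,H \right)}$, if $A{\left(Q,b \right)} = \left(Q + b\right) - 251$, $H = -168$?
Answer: $-2260$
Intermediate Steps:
$A{\left(Q,b \right)} = -251 + Q + b$
$4 A{\left(-146,H \right)} = 4 \left(-251 - 146 - 168\right) = 4 \left(-565\right) = -2260$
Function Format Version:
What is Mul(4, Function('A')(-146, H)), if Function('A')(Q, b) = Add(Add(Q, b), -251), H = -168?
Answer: -2260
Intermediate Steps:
Function('A')(Q, b) = Add(-251, Q, b)
Mul(4, Function('A')(-146, H)) = Mul(4, Add(-251, -146, -168)) = Mul(4, -565) = -2260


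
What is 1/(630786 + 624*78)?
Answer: 1/679458 ≈ 1.4718e-6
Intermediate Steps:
1/(630786 + 624*78) = 1/(630786 + 48672) = 1/679458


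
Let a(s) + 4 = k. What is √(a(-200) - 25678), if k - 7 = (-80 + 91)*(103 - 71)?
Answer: I*√25323 ≈ 159.13*I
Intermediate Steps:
k = 359 (k = 7 + (-80 + 91)*(103 - 71) = 7 + 11*32 = 7 + 352 = 359)
a(s) = 355 (a(s) = -4 + 359 = 355)
√(a(-200) - 25678) = √(355 - 25678) = √(-25323) = I*√25323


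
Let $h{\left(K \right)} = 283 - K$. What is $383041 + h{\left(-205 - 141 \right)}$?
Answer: $383670$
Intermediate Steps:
$383041 + h{\left(-205 - 141 \right)} = 383041 + \left(283 - \left(-205 - 141\right)\right) = 383041 + \left(283 - -346\right) = 383041 + \left(283 + 346\right) = 383041 + 629 = 383670$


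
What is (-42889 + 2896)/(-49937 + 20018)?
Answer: 13331/9973 ≈ 1.3367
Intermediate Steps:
(-42889 + 2896)/(-49937 + 20018) = -39993/(-29919) = -39993*(-1/29919) = 13331/9973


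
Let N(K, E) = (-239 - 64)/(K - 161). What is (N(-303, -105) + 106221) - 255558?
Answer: -69292065/464 ≈ -1.4934e+5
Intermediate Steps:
N(K, E) = -303/(-161 + K)
(N(-303, -105) + 106221) - 255558 = (-303/(-161 - 303) + 106221) - 255558 = (-303/(-464) + 106221) - 255558 = (-303*(-1/464) + 106221) - 255558 = (303/464 + 106221) - 255558 = 49286847/464 - 255558 = -69292065/464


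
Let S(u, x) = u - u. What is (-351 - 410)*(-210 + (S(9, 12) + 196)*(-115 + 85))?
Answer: 4634490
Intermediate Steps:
S(u, x) = 0
(-351 - 410)*(-210 + (S(9, 12) + 196)*(-115 + 85)) = (-351 - 410)*(-210 + (0 + 196)*(-115 + 85)) = -761*(-210 + 196*(-30)) = -761*(-210 - 5880) = -761*(-6090) = 4634490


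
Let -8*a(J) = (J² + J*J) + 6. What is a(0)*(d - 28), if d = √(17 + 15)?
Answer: 21 - 3*√2 ≈ 16.757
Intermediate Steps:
a(J) = -¾ - J²/4 (a(J) = -((J² + J*J) + 6)/8 = -((J² + J²) + 6)/8 = -(2*J² + 6)/8 = -(6 + 2*J²)/8 = -¾ - J²/4)
d = 4*√2 (d = √32 = 4*√2 ≈ 5.6569)
a(0)*(d - 28) = (-¾ - ¼*0²)*(4*√2 - 28) = (-¾ - ¼*0)*(-28 + 4*√2) = (-¾ + 0)*(-28 + 4*√2) = -3*(-28 + 4*√2)/4 = 21 - 3*√2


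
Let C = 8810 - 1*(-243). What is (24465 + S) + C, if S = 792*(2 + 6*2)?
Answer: 44606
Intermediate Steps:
C = 9053 (C = 8810 + 243 = 9053)
S = 11088 (S = 792*(2 + 12) = 792*14 = 11088)
(24465 + S) + C = (24465 + 11088) + 9053 = 35553 + 9053 = 44606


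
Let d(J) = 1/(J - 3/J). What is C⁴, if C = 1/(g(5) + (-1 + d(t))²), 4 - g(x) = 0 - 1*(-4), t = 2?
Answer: 1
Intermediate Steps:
g(x) = 0 (g(x) = 4 - (0 - 1*(-4)) = 4 - (0 + 4) = 4 - 1*4 = 4 - 4 = 0)
C = 1 (C = 1/(0 + (-1 + 2/(-3 + 2²))²) = 1/(0 + (-1 + 2/(-3 + 4))²) = 1/(0 + (-1 + 2/1)²) = 1/(0 + (-1 + 2*1)²) = 1/(0 + (-1 + 2)²) = 1/(0 + 1²) = 1/(0 + 1) = 1/1 = 1)
C⁴ = 1⁴ = 1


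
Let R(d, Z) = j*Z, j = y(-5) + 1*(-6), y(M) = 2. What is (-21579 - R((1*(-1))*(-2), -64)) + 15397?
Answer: -6438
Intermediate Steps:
j = -4 (j = 2 + 1*(-6) = 2 - 6 = -4)
R(d, Z) = -4*Z
(-21579 - R((1*(-1))*(-2), -64)) + 15397 = (-21579 - (-4)*(-64)) + 15397 = (-21579 - 1*256) + 15397 = (-21579 - 256) + 15397 = -21835 + 15397 = -6438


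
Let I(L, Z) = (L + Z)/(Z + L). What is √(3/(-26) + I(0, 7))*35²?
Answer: 1225*√598/26 ≈ 1152.2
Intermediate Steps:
I(L, Z) = 1 (I(L, Z) = (L + Z)/(L + Z) = 1)
√(3/(-26) + I(0, 7))*35² = √(3/(-26) + 1)*35² = √(3*(-1/26) + 1)*1225 = √(-3/26 + 1)*1225 = √(23/26)*1225 = (√598/26)*1225 = 1225*√598/26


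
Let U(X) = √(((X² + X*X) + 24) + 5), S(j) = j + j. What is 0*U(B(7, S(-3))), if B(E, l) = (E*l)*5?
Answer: 0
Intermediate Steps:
S(j) = 2*j
B(E, l) = 5*E*l
U(X) = √(29 + 2*X²) (U(X) = √(((X² + X²) + 24) + 5) = √((2*X² + 24) + 5) = √((24 + 2*X²) + 5) = √(29 + 2*X²))
0*U(B(7, S(-3))) = 0*√(29 + 2*(5*7*(2*(-3)))²) = 0*√(29 + 2*(5*7*(-6))²) = 0*√(29 + 2*(-210)²) = 0*√(29 + 2*44100) = 0*√(29 + 88200) = 0*√88229 = 0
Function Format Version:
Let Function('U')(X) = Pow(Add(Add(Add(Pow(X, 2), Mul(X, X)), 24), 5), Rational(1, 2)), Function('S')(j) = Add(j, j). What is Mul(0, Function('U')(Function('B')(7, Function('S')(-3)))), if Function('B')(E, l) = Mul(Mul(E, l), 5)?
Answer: 0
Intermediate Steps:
Function('S')(j) = Mul(2, j)
Function('B')(E, l) = Mul(5, E, l)
Function('U')(X) = Pow(Add(29, Mul(2, Pow(X, 2))), Rational(1, 2)) (Function('U')(X) = Pow(Add(Add(Add(Pow(X, 2), Pow(X, 2)), 24), 5), Rational(1, 2)) = Pow(Add(Add(Mul(2, Pow(X, 2)), 24), 5), Rational(1, 2)) = Pow(Add(Add(24, Mul(2, Pow(X, 2))), 5), Rational(1, 2)) = Pow(Add(29, Mul(2, Pow(X, 2))), Rational(1, 2)))
Mul(0, Function('U')(Function('B')(7, Function('S')(-3)))) = Mul(0, Pow(Add(29, Mul(2, Pow(Mul(5, 7, Mul(2, -3)), 2))), Rational(1, 2))) = Mul(0, Pow(Add(29, Mul(2, Pow(Mul(5, 7, -6), 2))), Rational(1, 2))) = Mul(0, Pow(Add(29, Mul(2, Pow(-210, 2))), Rational(1, 2))) = Mul(0, Pow(Add(29, Mul(2, 44100)), Rational(1, 2))) = Mul(0, Pow(Add(29, 88200), Rational(1, 2))) = Mul(0, Pow(88229, Rational(1, 2))) = 0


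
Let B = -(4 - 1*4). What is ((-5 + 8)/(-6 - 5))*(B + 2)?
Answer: -6/11 ≈ -0.54545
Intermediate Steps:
B = 0 (B = -(4 - 4) = -1*0 = 0)
((-5 + 8)/(-6 - 5))*(B + 2) = ((-5 + 8)/(-6 - 5))*(0 + 2) = (3/(-11))*2 = (3*(-1/11))*2 = -3/11*2 = -6/11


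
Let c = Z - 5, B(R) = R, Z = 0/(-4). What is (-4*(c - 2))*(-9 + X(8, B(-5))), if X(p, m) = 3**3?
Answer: 504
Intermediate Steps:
Z = 0 (Z = 0*(-1/4) = 0)
X(p, m) = 27
c = -5 (c = 0 - 5 = -5)
(-4*(c - 2))*(-9 + X(8, B(-5))) = (-4*(-5 - 2))*(-9 + 27) = -4*(-7)*18 = 28*18 = 504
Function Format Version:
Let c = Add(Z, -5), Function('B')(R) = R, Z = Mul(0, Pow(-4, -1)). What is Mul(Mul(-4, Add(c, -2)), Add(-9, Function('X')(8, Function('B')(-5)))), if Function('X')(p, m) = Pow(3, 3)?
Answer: 504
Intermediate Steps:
Z = 0 (Z = Mul(0, Rational(-1, 4)) = 0)
Function('X')(p, m) = 27
c = -5 (c = Add(0, -5) = -5)
Mul(Mul(-4, Add(c, -2)), Add(-9, Function('X')(8, Function('B')(-5)))) = Mul(Mul(-4, Add(-5, -2)), Add(-9, 27)) = Mul(Mul(-4, -7), 18) = Mul(28, 18) = 504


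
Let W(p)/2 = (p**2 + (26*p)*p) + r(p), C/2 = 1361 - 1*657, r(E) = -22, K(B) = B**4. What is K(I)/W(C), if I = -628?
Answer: 38884684864/26763253 ≈ 1452.9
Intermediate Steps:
C = 1408 (C = 2*(1361 - 1*657) = 2*(1361 - 657) = 2*704 = 1408)
W(p) = -44 + 54*p**2 (W(p) = 2*((p**2 + (26*p)*p) - 22) = 2*((p**2 + 26*p**2) - 22) = 2*(27*p**2 - 22) = 2*(-22 + 27*p**2) = -44 + 54*p**2)
K(I)/W(C) = (-628)**4/(-44 + 54*1408**2) = 155538739456/(-44 + 54*1982464) = 155538739456/(-44 + 107053056) = 155538739456/107053012 = 155538739456*(1/107053012) = 38884684864/26763253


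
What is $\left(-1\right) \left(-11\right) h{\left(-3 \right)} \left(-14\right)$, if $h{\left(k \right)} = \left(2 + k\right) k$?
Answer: $-462$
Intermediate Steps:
$h{\left(k \right)} = k \left(2 + k\right)$
$\left(-1\right) \left(-11\right) h{\left(-3 \right)} \left(-14\right) = \left(-1\right) \left(-11\right) \left(- 3 \left(2 - 3\right)\right) \left(-14\right) = 11 \left(\left(-3\right) \left(-1\right)\right) \left(-14\right) = 11 \cdot 3 \left(-14\right) = 33 \left(-14\right) = -462$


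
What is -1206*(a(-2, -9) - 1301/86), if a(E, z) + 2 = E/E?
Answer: 836361/43 ≈ 19450.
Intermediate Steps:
a(E, z) = -1 (a(E, z) = -2 + E/E = -2 + 1 = -1)
-1206*(a(-2, -9) - 1301/86) = -1206*(-1 - 1301/86) = -1206*(-1387/86) = 836361/43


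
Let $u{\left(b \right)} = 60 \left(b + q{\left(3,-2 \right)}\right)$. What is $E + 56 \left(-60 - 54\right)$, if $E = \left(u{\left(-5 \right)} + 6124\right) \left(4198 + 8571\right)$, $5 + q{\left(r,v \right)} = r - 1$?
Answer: $72061852$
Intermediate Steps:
$q{\left(r,v \right)} = -6 + r$ ($q{\left(r,v \right)} = -5 + \left(r - 1\right) = -5 + \left(-1 + r\right) = -6 + r$)
$u{\left(b \right)} = -180 + 60 b$ ($u{\left(b \right)} = 60 \left(b + \left(-6 + 3\right)\right) = 60 \left(b - 3\right) = 60 \left(-3 + b\right) = -180 + 60 b$)
$E = 72068236$ ($E = \left(\left(-180 + 60 \left(-5\right)\right) + 6124\right) \left(4198 + 8571\right) = \left(\left(-180 - 300\right) + 6124\right) 12769 = \left(-480 + 6124\right) 12769 = 5644 \cdot 12769 = 72068236$)
$E + 56 \left(-60 - 54\right) = 72068236 + 56 \left(-60 - 54\right) = 72068236 + 56 \left(-114\right) = 72068236 - 6384 = 72061852$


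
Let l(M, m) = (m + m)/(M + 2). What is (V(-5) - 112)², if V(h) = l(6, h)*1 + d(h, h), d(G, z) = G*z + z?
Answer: 139129/16 ≈ 8695.6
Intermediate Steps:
d(G, z) = z + G*z
l(M, m) = 2*m/(2 + M) (l(M, m) = (2*m)/(2 + M) = 2*m/(2 + M))
V(h) = h/4 + h*(1 + h) (V(h) = (2*h/(2 + 6))*1 + h*(1 + h) = (2*h/8)*1 + h*(1 + h) = (2*h*(⅛))*1 + h*(1 + h) = (h/4)*1 + h*(1 + h) = h/4 + h*(1 + h))
(V(-5) - 112)² = ((¼)*(-5)*(5 + 4*(-5)) - 112)² = ((¼)*(-5)*(5 - 20) - 112)² = ((¼)*(-5)*(-15) - 112)² = (75/4 - 112)² = (-373/4)² = 139129/16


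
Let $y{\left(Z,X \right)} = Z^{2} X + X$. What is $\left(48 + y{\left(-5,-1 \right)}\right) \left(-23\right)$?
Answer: $-506$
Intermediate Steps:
$y{\left(Z,X \right)} = X + X Z^{2}$ ($y{\left(Z,X \right)} = X Z^{2} + X = X + X Z^{2}$)
$\left(48 + y{\left(-5,-1 \right)}\right) \left(-23\right) = \left(48 - \left(1 + \left(-5\right)^{2}\right)\right) \left(-23\right) = \left(48 - \left(1 + 25\right)\right) \left(-23\right) = \left(48 - 26\right) \left(-23\right) = 22 \left(-23\right) = -506$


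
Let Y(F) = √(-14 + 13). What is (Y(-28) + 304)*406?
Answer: 123424 + 406*I ≈ 1.2342e+5 + 406.0*I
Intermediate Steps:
Y(F) = I (Y(F) = √(-1) = I)
(Y(-28) + 304)*406 = (I + 304)*406 = (304 + I)*406 = 123424 + 406*I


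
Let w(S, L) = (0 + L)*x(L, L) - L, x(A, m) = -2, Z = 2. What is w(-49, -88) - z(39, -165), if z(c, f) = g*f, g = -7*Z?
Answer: -2046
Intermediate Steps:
g = -14 (g = -7*2 = -14)
z(c, f) = -14*f
w(S, L) = -3*L (w(S, L) = (0 + L)*(-2) - L = L*(-2) - L = -2*L - L = -3*L)
w(-49, -88) - z(39, -165) = -3*(-88) - (-14)*(-165) = 264 - 1*2310 = 264 - 2310 = -2046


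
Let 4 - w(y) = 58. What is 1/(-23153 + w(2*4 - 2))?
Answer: -1/23207 ≈ -4.3090e-5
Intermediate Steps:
w(y) = -54 (w(y) = 4 - 1*58 = 4 - 58 = -54)
1/(-23153 + w(2*4 - 2)) = 1/(-23153 - 54) = 1/(-23207) = -1/23207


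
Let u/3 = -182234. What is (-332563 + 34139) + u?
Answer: -845126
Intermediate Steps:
u = -546702 (u = 3*(-182234) = -546702)
(-332563 + 34139) + u = (-332563 + 34139) - 546702 = -298424 - 546702 = -845126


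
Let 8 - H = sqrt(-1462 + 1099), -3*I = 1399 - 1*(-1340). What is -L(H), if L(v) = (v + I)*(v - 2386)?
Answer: -2151727 - 36113*I*sqrt(3) ≈ -2.1517e+6 - 62550.0*I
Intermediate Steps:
I = -913 (I = -(1399 - 1*(-1340))/3 = -(1399 + 1340)/3 = -1/3*2739 = -913)
H = 8 - 11*I*sqrt(3) (H = 8 - sqrt(-1462 + 1099) = 8 - sqrt(-363) = 8 - 11*I*sqrt(3) ≈ 8.0 - 19.053*I)
L(v) = (-2386 + v)*(-913 + v) (L(v) = (v - 913)*(v - 2386) = (-913 + v)*(-2386 + v) = (-2386 + v)*(-913 + v))
-L(H) = -(2178418 + (8 - 11*I*sqrt(3))**2 - 3299*(8 - 11*I*sqrt(3))) = -(2178418 + (8 - 11*I*sqrt(3))**2 + (-26392 + 36289*I*sqrt(3))) = -(2152026 + (8 - 11*I*sqrt(3))**2 + 36289*I*sqrt(3)) = -2152026 - (8 - 11*I*sqrt(3))**2 - 36289*I*sqrt(3)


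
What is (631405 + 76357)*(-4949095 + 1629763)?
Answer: -2349297054984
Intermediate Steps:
(631405 + 76357)*(-4949095 + 1629763) = 707762*(-3319332) = -2349297054984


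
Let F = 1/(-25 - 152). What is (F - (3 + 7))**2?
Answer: 3136441/31329 ≈ 100.11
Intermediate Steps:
F = -1/177 (F = 1/(-177) = -1/177 ≈ -0.0056497)
(F - (3 + 7))**2 = (-1/177 - (3 + 7))**2 = (-1/177 - 1*10)**2 = (-1/177 - 10)**2 = (-1771/177)**2 = 3136441/31329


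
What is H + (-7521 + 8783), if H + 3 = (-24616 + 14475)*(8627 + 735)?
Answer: -94938783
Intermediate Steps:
H = -94940045 (H = -3 + (-24616 + 14475)*(8627 + 735) = -3 - 10141*9362 = -3 - 94940042 = -94940045)
H + (-7521 + 8783) = -94940045 + (-7521 + 8783) = -94940045 + 1262 = -94938783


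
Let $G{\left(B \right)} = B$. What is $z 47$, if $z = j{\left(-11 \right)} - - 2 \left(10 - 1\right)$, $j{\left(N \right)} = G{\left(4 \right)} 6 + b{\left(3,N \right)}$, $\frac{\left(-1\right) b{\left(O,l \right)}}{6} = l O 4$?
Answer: $39198$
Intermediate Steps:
$b{\left(O,l \right)} = - 24 O l$ ($b{\left(O,l \right)} = - 6 l O 4 = - 6 O l 4 = - 6 \cdot 4 O l = - 24 O l$)
$j{\left(N \right)} = 24 - 72 N$ ($j{\left(N \right)} = 4 \cdot 6 - 72 N = 24 - 72 N$)
$z = 834$ ($z = \left(24 - -792\right) - - 2 \left(10 - 1\right) = \left(24 + 792\right) - \left(-2\right) 9 = 816 - -18 = 816 + 18 = 834$)
$z 47 = 834 \cdot 47 = 39198$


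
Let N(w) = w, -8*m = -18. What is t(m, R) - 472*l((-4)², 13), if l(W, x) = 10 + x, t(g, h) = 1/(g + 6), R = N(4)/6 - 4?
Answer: -358244/33 ≈ -10856.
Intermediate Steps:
m = 9/4 (m = -⅛*(-18) = 9/4 ≈ 2.2500)
R = -10/3 (R = 4/6 - 4 = 4*(⅙) - 4 = ⅔ - 4 = -10/3 ≈ -3.3333)
t(g, h) = 1/(6 + g)
t(m, R) - 472*l((-4)², 13) = 1/(6 + 9/4) - 472*(10 + 13) = 1/(33/4) - 472*23 = 4/33 - 10856 = -358244/33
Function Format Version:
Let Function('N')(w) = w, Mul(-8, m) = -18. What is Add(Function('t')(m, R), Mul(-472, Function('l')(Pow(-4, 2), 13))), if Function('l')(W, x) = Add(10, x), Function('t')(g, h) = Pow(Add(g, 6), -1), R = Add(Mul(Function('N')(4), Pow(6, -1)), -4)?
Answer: Rational(-358244, 33) ≈ -10856.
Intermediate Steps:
m = Rational(9, 4) (m = Mul(Rational(-1, 8), -18) = Rational(9, 4) ≈ 2.2500)
R = Rational(-10, 3) (R = Add(Mul(4, Pow(6, -1)), -4) = Add(Mul(4, Rational(1, 6)), -4) = Add(Rational(2, 3), -4) = Rational(-10, 3) ≈ -3.3333)
Function('t')(g, h) = Pow(Add(6, g), -1)
Add(Function('t')(m, R), Mul(-472, Function('l')(Pow(-4, 2), 13))) = Add(Pow(Add(6, Rational(9, 4)), -1), Mul(-472, Add(10, 13))) = Add(Pow(Rational(33, 4), -1), Mul(-472, 23)) = Add(Rational(4, 33), -10856) = Rational(-358244, 33)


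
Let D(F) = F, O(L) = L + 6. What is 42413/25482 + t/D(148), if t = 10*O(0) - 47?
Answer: 3304195/1885668 ≈ 1.7523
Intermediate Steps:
O(L) = 6 + L
t = 13 (t = 10*(6 + 0) - 47 = 10*6 - 47 = 60 - 47 = 13)
42413/25482 + t/D(148) = 42413/25482 + 13/148 = 3304195/1885668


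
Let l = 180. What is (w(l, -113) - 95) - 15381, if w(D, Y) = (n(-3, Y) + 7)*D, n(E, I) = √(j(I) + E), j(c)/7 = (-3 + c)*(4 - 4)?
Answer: -14216 + 180*I*√3 ≈ -14216.0 + 311.77*I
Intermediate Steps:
j(c) = 0 (j(c) = 7*((-3 + c)*(4 - 4)) = 7*((-3 + c)*0) = 7*0 = 0)
n(E, I) = √E (n(E, I) = √(0 + E) = √E)
w(D, Y) = D*(7 + I*√3) (w(D, Y) = (√(-3) + 7)*D = (I*√3 + 7)*D = (7 + I*√3)*D = D*(7 + I*√3))
(w(l, -113) - 95) - 15381 = (180*(7 + I*√3) - 95) - 15381 = ((1260 + 180*I*√3) - 95) - 15381 = (1165 + 180*I*√3) - 15381 = -14216 + 180*I*√3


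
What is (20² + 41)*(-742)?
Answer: -327222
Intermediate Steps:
(20² + 41)*(-742) = (400 + 41)*(-742) = 441*(-742) = -327222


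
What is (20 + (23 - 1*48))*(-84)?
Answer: 420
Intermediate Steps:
(20 + (23 - 1*48))*(-84) = (20 + (23 - 48))*(-84) = (20 - 25)*(-84) = -5*(-84) = 420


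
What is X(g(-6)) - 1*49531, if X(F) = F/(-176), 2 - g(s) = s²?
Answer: -4358711/88 ≈ -49531.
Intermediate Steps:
g(s) = 2 - s²
X(F) = -F/176 (X(F) = F*(-1/176) = -F/176)
X(g(-6)) - 1*49531 = -(2 - 1*(-6)²)/176 - 1*49531 = -(2 - 1*36)/176 - 49531 = -(2 - 36)/176 - 49531 = -1/176*(-34) - 49531 = 17/88 - 49531 = -4358711/88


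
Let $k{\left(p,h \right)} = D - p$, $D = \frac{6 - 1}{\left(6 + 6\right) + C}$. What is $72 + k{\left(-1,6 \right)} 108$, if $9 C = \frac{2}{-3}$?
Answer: $\frac{36270}{161} \approx 225.28$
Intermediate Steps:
$C = - \frac{2}{27}$ ($C = \frac{2 \frac{1}{-3}}{9} = \frac{2 \left(- \frac{1}{3}\right)}{9} = \frac{1}{9} \left(- \frac{2}{3}\right) = - \frac{2}{27} \approx -0.074074$)
$D = \frac{135}{322}$ ($D = \frac{6 - 1}{\left(6 + 6\right) - \frac{2}{27}} = \frac{5}{12 - \frac{2}{27}} = \frac{5}{\frac{322}{27}} = 5 \cdot \frac{27}{322} = \frac{135}{322} \approx 0.41925$)
$k{\left(p,h \right)} = \frac{135}{322} - p$
$72 + k{\left(-1,6 \right)} 108 = 72 + \left(\frac{135}{322} - -1\right) 108 = 72 + \left(\frac{135}{322} + 1\right) 108 = 72 + \frac{457}{322} \cdot 108 = 72 + \frac{24678}{161} = \frac{36270}{161}$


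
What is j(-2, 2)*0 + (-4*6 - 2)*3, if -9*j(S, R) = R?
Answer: -78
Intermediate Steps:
j(S, R) = -R/9
j(-2, 2)*0 + (-4*6 - 2)*3 = -1/9*2*0 + (-4*6 - 2)*3 = -2/9*0 + (-24 - 2)*3 = 0 - 26*3 = 0 - 78 = -78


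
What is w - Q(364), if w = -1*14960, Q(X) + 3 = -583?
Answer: -14374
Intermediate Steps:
Q(X) = -586 (Q(X) = -3 - 583 = -586)
w = -14960
w - Q(364) = -14960 - 1*(-586) = -14960 + 586 = -14374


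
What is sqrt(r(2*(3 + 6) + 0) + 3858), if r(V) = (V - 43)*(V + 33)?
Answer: 3*sqrt(287) ≈ 50.823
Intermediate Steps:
r(V) = (-43 + V)*(33 + V)
sqrt(r(2*(3 + 6) + 0) + 3858) = sqrt((-1419 + (2*(3 + 6) + 0)**2 - 10*(2*(3 + 6) + 0)) + 3858) = sqrt((-1419 + (2*9 + 0)**2 - 10*(2*9 + 0)) + 3858) = sqrt((-1419 + (18 + 0)**2 - 10*(18 + 0)) + 3858) = sqrt((-1419 + 18**2 - 10*18) + 3858) = sqrt((-1419 + 324 - 180) + 3858) = sqrt(-1275 + 3858) = sqrt(2583) = 3*sqrt(287)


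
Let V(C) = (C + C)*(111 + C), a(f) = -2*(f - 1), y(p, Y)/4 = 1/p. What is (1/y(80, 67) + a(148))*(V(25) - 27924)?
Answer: 5787976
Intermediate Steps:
y(p, Y) = 4/p
a(f) = 2 - 2*f (a(f) = -2*(-1 + f) = 2 - 2*f)
V(C) = 2*C*(111 + C) (V(C) = (2*C)*(111 + C) = 2*C*(111 + C))
(1/y(80, 67) + a(148))*(V(25) - 27924) = (1/(4/80) + (2 - 2*148))*(2*25*(111 + 25) - 27924) = (1/(4*(1/80)) + (2 - 296))*(2*25*136 - 27924) = (1/(1/20) - 294)*(6800 - 27924) = (20 - 294)*(-21124) = -274*(-21124) = 5787976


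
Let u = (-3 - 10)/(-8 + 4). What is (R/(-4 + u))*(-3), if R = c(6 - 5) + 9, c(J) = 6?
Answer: 60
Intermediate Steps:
u = 13/4 (u = -13/(-4) = -13*(-¼) = 13/4 ≈ 3.2500)
R = 15 (R = 6 + 9 = 15)
(R/(-4 + u))*(-3) = (15/(-4 + 13/4))*(-3) = (15/(-¾))*(-3) = (15*(-4/3))*(-3) = -20*(-3) = 60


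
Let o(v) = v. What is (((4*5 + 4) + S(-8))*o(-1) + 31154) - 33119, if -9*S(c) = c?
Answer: -17909/9 ≈ -1989.9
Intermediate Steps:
S(c) = -c/9
(((4*5 + 4) + S(-8))*o(-1) + 31154) - 33119 = (((4*5 + 4) - ⅑*(-8))*(-1) + 31154) - 33119 = (((20 + 4) + 8/9)*(-1) + 31154) - 33119 = ((24 + 8/9)*(-1) + 31154) - 33119 = ((224/9)*(-1) + 31154) - 33119 = (-224/9 + 31154) - 33119 = 280162/9 - 33119 = -17909/9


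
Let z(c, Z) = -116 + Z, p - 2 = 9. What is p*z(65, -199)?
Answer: -3465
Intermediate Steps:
p = 11 (p = 2 + 9 = 11)
p*z(65, -199) = 11*(-116 - 199) = 11*(-315) = -3465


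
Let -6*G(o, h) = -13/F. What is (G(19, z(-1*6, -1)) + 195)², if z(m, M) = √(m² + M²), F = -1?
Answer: 1338649/36 ≈ 37185.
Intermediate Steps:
z(m, M) = √(M² + m²)
G(o, h) = -13/6 (G(o, h) = -(-13)/(6*(-1)) = -(-13)*(-1)/6 = -⅙*13 = -13/6)
(G(19, z(-1*6, -1)) + 195)² = (-13/6 + 195)² = (1157/6)² = 1338649/36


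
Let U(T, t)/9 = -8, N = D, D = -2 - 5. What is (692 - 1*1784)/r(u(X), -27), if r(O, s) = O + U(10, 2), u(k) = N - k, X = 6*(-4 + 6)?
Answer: 12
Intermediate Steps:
D = -7
N = -7
X = 12 (X = 6*2 = 12)
U(T, t) = -72 (U(T, t) = 9*(-8) = -72)
u(k) = -7 - k
r(O, s) = -72 + O (r(O, s) = O - 72 = -72 + O)
(692 - 1*1784)/r(u(X), -27) = (692 - 1*1784)/(-72 + (-7 - 1*12)) = (692 - 1784)/(-72 + (-7 - 12)) = -1092/(-72 - 19) = -1092/(-91) = -1092*(-1/91) = 12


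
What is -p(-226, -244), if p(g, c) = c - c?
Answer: 0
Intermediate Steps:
p(g, c) = 0
-p(-226, -244) = -1*0 = 0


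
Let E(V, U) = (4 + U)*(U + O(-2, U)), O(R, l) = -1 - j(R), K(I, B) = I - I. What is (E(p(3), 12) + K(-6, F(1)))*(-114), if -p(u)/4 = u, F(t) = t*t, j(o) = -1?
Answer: -21888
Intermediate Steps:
F(t) = t²
K(I, B) = 0
p(u) = -4*u
O(R, l) = 0 (O(R, l) = -1 - 1*(-1) = -1 + 1 = 0)
E(V, U) = U*(4 + U) (E(V, U) = (4 + U)*(U + 0) = (4 + U)*U = U*(4 + U))
(E(p(3), 12) + K(-6, F(1)))*(-114) = (12*(4 + 12) + 0)*(-114) = (12*16 + 0)*(-114) = (192 + 0)*(-114) = 192*(-114) = -21888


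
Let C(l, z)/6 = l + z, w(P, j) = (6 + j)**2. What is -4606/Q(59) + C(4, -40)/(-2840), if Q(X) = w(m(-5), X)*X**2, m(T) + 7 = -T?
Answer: 79091989/1044212975 ≈ 0.075743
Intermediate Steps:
m(T) = -7 - T
Q(X) = X**2*(6 + X)**2 (Q(X) = (6 + X)**2*X**2 = X**2*(6 + X)**2)
C(l, z) = 6*l + 6*z (C(l, z) = 6*(l + z) = 6*l + 6*z)
-4606/Q(59) + C(4, -40)/(-2840) = -4606*1/(3481*(6 + 59)**2) + (6*4 + 6*(-40))/(-2840) = -4606/(3481*65**2) + (24 - 240)*(-1/2840) = -4606/(3481*4225) - 216*(-1/2840) = -4606/14707225 + 27/355 = 79091989/1044212975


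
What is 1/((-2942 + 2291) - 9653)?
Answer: -1/10304 ≈ -9.7050e-5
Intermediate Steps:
1/((-2942 + 2291) - 9653) = 1/(-651 - 9653) = 1/(-10304) = -1/10304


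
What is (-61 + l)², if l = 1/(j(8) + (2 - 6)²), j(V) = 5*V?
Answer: 11662225/3136 ≈ 3718.8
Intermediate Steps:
l = 1/56 (l = 1/(5*8 + (2 - 6)²) = 1/(40 + (-4)²) = 1/(40 + 16) = 1/56 ≈ 0.017857)
(-61 + l)² = (-61 + 1/56)² = (-3415/56)² = 11662225/3136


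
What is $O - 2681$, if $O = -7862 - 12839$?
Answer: $-23382$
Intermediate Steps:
$O = -20701$
$O - 2681 = -20701 - 2681 = -23382$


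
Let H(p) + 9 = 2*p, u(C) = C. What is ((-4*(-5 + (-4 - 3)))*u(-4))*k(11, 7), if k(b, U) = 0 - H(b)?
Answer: 2496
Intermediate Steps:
H(p) = -9 + 2*p
k(b, U) = 9 - 2*b (k(b, U) = 0 - (-9 + 2*b) = 0 + (9 - 2*b) = 9 - 2*b)
((-4*(-5 + (-4 - 3)))*u(-4))*k(11, 7) = (-4*(-5 + (-4 - 3))*(-4))*(9 - 2*11) = (-4*(-5 - 7)*(-4))*(9 - 22) = (-4*(-12)*(-4))*(-13) = (48*(-4))*(-13) = -192*(-13) = 2496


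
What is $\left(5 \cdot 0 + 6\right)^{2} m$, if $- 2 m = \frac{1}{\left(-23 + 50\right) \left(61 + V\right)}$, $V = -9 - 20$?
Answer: $- \frac{1}{48} \approx -0.020833$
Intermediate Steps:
$V = -29$ ($V = -9 - 20 = -29$)
$m = - \frac{1}{1728}$ ($m = - \frac{1}{2 \left(-23 + 50\right) \left(61 - 29\right)} = - \frac{1}{2 \cdot 27 \cdot 32} = - \frac{1}{2 \cdot 864} = \left(- \frac{1}{2}\right) \frac{1}{864} = - \frac{1}{1728} \approx -0.0005787$)
$\left(5 \cdot 0 + 6\right)^{2} m = \left(5 \cdot 0 + 6\right)^{2} \left(- \frac{1}{1728}\right) = \left(0 + 6\right)^{2} \left(- \frac{1}{1728}\right) = 6^{2} \left(- \frac{1}{1728}\right) = 36 \left(- \frac{1}{1728}\right) = - \frac{1}{48}$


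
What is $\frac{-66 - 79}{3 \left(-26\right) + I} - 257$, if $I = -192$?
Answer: $- \frac{13849}{54} \approx -256.46$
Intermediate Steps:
$\frac{-66 - 79}{3 \left(-26\right) + I} - 257 = \frac{-66 - 79}{3 \left(-26\right) - 192} - 257 = - \frac{145}{-78 - 192} - 257 = - \frac{145}{-270} - 257 = \left(-145\right) \left(- \frac{1}{270}\right) - 257 = \frac{29}{54} - 257 = - \frac{13849}{54}$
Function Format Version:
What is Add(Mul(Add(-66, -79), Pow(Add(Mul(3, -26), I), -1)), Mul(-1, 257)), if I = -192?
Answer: Rational(-13849, 54) ≈ -256.46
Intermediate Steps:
Add(Mul(Add(-66, -79), Pow(Add(Mul(3, -26), I), -1)), Mul(-1, 257)) = Add(Mul(Add(-66, -79), Pow(Add(Mul(3, -26), -192), -1)), Mul(-1, 257)) = Add(Mul(-145, Pow(Add(-78, -192), -1)), -257) = Add(Mul(-145, Pow(-270, -1)), -257) = Add(Mul(-145, Rational(-1, 270)), -257) = Add(Rational(29, 54), -257) = Rational(-13849, 54)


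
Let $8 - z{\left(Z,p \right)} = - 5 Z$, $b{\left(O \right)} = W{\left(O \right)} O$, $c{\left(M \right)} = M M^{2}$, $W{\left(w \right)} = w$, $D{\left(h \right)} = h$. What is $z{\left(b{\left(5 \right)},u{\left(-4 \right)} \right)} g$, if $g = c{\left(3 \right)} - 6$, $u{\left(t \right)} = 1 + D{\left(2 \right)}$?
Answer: $2793$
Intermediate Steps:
$u{\left(t \right)} = 3$ ($u{\left(t \right)} = 1 + 2 = 3$)
$c{\left(M \right)} = M^{3}$
$b{\left(O \right)} = O^{2}$ ($b{\left(O \right)} = O O = O^{2}$)
$z{\left(Z,p \right)} = 8 + 5 Z$ ($z{\left(Z,p \right)} = 8 - - 5 Z = 8 + 5 Z$)
$g = 21$ ($g = 3^{3} - 6 = 27 - 6 = 21$)
$z{\left(b{\left(5 \right)},u{\left(-4 \right)} \right)} g = \left(8 + 5 \cdot 5^{2}\right) 21 = \left(8 + 5 \cdot 25\right) 21 = \left(8 + 125\right) 21 = 133 \cdot 21 = 2793$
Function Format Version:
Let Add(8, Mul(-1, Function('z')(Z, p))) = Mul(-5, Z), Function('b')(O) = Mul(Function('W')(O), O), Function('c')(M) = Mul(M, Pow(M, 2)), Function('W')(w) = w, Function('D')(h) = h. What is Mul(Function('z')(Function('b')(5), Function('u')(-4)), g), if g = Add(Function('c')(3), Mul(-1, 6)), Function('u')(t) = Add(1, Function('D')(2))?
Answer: 2793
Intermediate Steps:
Function('u')(t) = 3 (Function('u')(t) = Add(1, 2) = 3)
Function('c')(M) = Pow(M, 3)
Function('b')(O) = Pow(O, 2) (Function('b')(O) = Mul(O, O) = Pow(O, 2))
Function('z')(Z, p) = Add(8, Mul(5, Z)) (Function('z')(Z, p) = Add(8, Mul(-1, Mul(-5, Z))) = Add(8, Mul(5, Z)))
g = 21 (g = Add(Pow(3, 3), Mul(-1, 6)) = Add(27, -6) = 21)
Mul(Function('z')(Function('b')(5), Function('u')(-4)), g) = Mul(Add(8, Mul(5, Pow(5, 2))), 21) = Mul(Add(8, Mul(5, 25)), 21) = Mul(Add(8, 125), 21) = Mul(133, 21) = 2793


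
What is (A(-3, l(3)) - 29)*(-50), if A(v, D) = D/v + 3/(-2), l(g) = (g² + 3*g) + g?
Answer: 1875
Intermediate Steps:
l(g) = g² + 4*g
A(v, D) = -3/2 + D/v (A(v, D) = D/v + 3*(-½) = D/v - 3/2 = -3/2 + D/v)
(A(-3, l(3)) - 29)*(-50) = ((-3/2 + (3*(4 + 3))/(-3)) - 29)*(-50) = ((-3/2 + (3*7)*(-⅓)) - 29)*(-50) = ((-3/2 + 21*(-⅓)) - 29)*(-50) = ((-3/2 - 7) - 29)*(-50) = (-17/2 - 29)*(-50) = -75/2*(-50) = 1875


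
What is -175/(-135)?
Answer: 35/27 ≈ 1.2963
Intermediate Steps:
-175/(-135) = -175*(-1/135) = 35/27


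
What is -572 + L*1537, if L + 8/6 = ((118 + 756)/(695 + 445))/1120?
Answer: -88041449/33600 ≈ -2620.3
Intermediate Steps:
L = -44777/33600 (L = -4/3 + ((118 + 756)/(695 + 445))/1120 = -4/3 + (874/1140)*(1/1120) = -4/3 + (874*(1/1140))*(1/1120) = -4/3 + (23/30)*(1/1120) = -4/3 + 23/33600 = -44777/33600 ≈ -1.3326)
-572 + L*1537 = -572 - 44777/33600*1537 = -572 - 68822249/33600 = -88041449/33600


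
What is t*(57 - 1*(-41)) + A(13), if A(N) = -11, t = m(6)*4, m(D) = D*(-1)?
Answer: -2363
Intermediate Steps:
m(D) = -D
t = -24 (t = -1*6*4 = -6*4 = -24)
t*(57 - 1*(-41)) + A(13) = -24*(57 - 1*(-41)) - 11 = -24*(57 + 41) - 11 = -24*98 - 11 = -2352 - 11 = -2363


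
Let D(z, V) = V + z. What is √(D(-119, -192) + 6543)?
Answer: 2*√1558 ≈ 78.943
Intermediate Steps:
√(D(-119, -192) + 6543) = √((-192 - 119) + 6543) = √(-311 + 6543) = √6232 = 2*√1558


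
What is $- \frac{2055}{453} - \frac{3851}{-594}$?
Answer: $\frac{174611}{89694} \approx 1.9467$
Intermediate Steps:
$- \frac{2055}{453} - \frac{3851}{-594} = \left(-2055\right) \frac{1}{453} - - \frac{3851}{594} = - \frac{685}{151} + \frac{3851}{594} = \frac{174611}{89694}$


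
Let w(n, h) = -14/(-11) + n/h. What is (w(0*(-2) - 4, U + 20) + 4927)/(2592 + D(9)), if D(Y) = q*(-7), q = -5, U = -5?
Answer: 813121/433455 ≈ 1.8759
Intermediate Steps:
w(n, h) = 14/11 + n/h (w(n, h) = -14*(-1/11) + n/h = 14/11 + n/h)
D(Y) = 35 (D(Y) = -5*(-7) = 35)
(w(0*(-2) - 4, U + 20) + 4927)/(2592 + D(9)) = ((14/11 + (0*(-2) - 4)/(-5 + 20)) + 4927)/(2592 + 35) = ((14/11 + (0 - 4)/15) + 4927)/2627 = ((14/11 - 4*1/15) + 4927)*(1/2627) = ((14/11 - 4/15) + 4927)*(1/2627) = (166/165 + 4927)*(1/2627) = (813121/165)*(1/2627) = 813121/433455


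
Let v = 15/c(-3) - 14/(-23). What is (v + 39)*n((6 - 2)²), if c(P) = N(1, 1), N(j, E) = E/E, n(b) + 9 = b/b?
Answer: -10048/23 ≈ -436.87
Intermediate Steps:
n(b) = -8 (n(b) = -9 + b/b = -9 + 1 = -8)
N(j, E) = 1
c(P) = 1
v = 359/23 (v = 15/1 - 14/(-23) = 15*1 - 14*(-1/23) = 15 + 14/23 = 359/23 ≈ 15.609)
(v + 39)*n((6 - 2)²) = (359/23 + 39)*(-8) = (1256/23)*(-8) = -10048/23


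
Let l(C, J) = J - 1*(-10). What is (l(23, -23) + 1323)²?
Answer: 1716100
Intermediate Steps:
l(C, J) = 10 + J (l(C, J) = J + 10 = 10 + J)
(l(23, -23) + 1323)² = ((10 - 23) + 1323)² = (-13 + 1323)² = 1310² = 1716100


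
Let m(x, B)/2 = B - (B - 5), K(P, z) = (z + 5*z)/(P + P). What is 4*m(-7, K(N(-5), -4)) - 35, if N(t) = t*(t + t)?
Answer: 5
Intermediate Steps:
N(t) = 2*t**2 (N(t) = t*(2*t) = 2*t**2)
K(P, z) = 3*z/P (K(P, z) = (6*z)/((2*P)) = (6*z)*(1/(2*P)) = 3*z/P)
m(x, B) = 10 (m(x, B) = 2*(B - (B - 5)) = 2*(B - (-5 + B)) = 2*(B + (5 - B)) = 2*5 = 10)
4*m(-7, K(N(-5), -4)) - 35 = 4*10 - 35 = 40 - 35 = 5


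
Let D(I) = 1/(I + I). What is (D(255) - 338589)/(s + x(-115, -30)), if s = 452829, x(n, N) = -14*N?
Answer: -172680389/231156990 ≈ -0.74703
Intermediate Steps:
D(I) = 1/(2*I)
(D(255) - 338589)/(s + x(-115, -30)) = ((½)/255 - 338589)/(452829 - 14*(-30)) = ((½)*(1/255) - 338589)/(452829 + 420) = (1/510 - 338589)/453249 = -172680389/510*1/453249 = -172680389/231156990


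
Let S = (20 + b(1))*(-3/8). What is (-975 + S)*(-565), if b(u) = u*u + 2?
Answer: 4445985/8 ≈ 5.5575e+5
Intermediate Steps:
b(u) = 2 + u² (b(u) = u² + 2 = 2 + u²)
S = -69/8 (S = (20 + (2 + 1²))*(-3/8) = (20 + (2 + 1))*(-3*⅛) = (20 + 3)*(-3/8) = 23*(-3/8) = -69/8 ≈ -8.6250)
(-975 + S)*(-565) = (-975 - 69/8)*(-565) = -7869/8*(-565) = 4445985/8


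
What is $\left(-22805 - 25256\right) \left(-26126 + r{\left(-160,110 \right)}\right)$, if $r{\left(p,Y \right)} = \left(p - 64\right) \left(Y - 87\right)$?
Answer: $1503251958$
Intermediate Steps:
$r{\left(p,Y \right)} = \left(-87 + Y\right) \left(-64 + p\right)$ ($r{\left(p,Y \right)} = \left(-64 + p\right) \left(-87 + Y\right) = \left(-87 + Y\right) \left(-64 + p\right)$)
$\left(-22805 - 25256\right) \left(-26126 + r{\left(-160,110 \right)}\right) = \left(-22805 - 25256\right) \left(-26126 + \left(5568 - -13920 - 7040 + 110 \left(-160\right)\right)\right) = - 48061 \left(-26126 + \left(5568 + 13920 - 7040 - 17600\right)\right) = - 48061 \left(-26126 - 5152\right) = \left(-48061\right) \left(-31278\right) = 1503251958$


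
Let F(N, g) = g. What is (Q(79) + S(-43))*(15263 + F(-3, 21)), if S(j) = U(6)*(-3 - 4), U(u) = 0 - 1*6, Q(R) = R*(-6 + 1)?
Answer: -5395252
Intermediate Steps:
Q(R) = -5*R (Q(R) = R*(-5) = -5*R)
U(u) = -6 (U(u) = 0 - 6 = -6)
S(j) = 42 (S(j) = -6*(-3 - 4) = -6*(-7) = 42)
(Q(79) + S(-43))*(15263 + F(-3, 21)) = (-5*79 + 42)*(15263 + 21) = (-395 + 42)*15284 = -353*15284 = -5395252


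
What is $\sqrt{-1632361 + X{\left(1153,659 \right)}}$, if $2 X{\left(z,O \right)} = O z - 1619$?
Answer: $i \sqrt{1253257} \approx 1119.5 i$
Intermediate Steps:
$X{\left(z,O \right)} = - \frac{1619}{2} + \frac{O z}{2}$ ($X{\left(z,O \right)} = \frac{O z - 1619}{2} = \frac{-1619 + O z}{2} = - \frac{1619}{2} + \frac{O z}{2}$)
$\sqrt{-1632361 + X{\left(1153,659 \right)}} = \sqrt{-1632361 - \left(\frac{1619}{2} - \frac{759827}{2}\right)} = \sqrt{-1632361 + \left(- \frac{1619}{2} + \frac{759827}{2}\right)} = \sqrt{-1632361 + 379104} = \sqrt{-1253257} = i \sqrt{1253257}$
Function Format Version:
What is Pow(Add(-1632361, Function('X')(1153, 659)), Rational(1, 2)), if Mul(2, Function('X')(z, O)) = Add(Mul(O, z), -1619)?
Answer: Mul(I, Pow(1253257, Rational(1, 2))) ≈ Mul(1119.5, I)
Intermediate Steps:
Function('X')(z, O) = Add(Rational(-1619, 2), Mul(Rational(1, 2), O, z)) (Function('X')(z, O) = Mul(Rational(1, 2), Add(Mul(O, z), -1619)) = Mul(Rational(1, 2), Add(-1619, Mul(O, z))) = Add(Rational(-1619, 2), Mul(Rational(1, 2), O, z)))
Pow(Add(-1632361, Function('X')(1153, 659)), Rational(1, 2)) = Pow(Add(-1632361, Add(Rational(-1619, 2), Mul(Rational(1, 2), 659, 1153))), Rational(1, 2)) = Pow(Add(-1632361, Add(Rational(-1619, 2), Rational(759827, 2))), Rational(1, 2)) = Pow(Add(-1632361, 379104), Rational(1, 2)) = Pow(-1253257, Rational(1, 2)) = Mul(I, Pow(1253257, Rational(1, 2)))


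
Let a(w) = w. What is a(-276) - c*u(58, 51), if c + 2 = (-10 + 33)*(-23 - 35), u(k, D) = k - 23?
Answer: 46484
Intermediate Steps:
u(k, D) = -23 + k
c = -1336 (c = -2 + (-10 + 33)*(-23 - 35) = -2 + 23*(-58) = -2 - 1334 = -1336)
a(-276) - c*u(58, 51) = -276 - (-1336)*(-23 + 58) = -276 - (-1336)*35 = -276 - 1*(-46760) = -276 + 46760 = 46484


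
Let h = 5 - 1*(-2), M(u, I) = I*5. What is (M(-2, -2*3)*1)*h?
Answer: -210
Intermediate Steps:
M(u, I) = 5*I
h = 7 (h = 5 + 2 = 7)
(M(-2, -2*3)*1)*h = ((5*(-2*3))*1)*7 = ((5*(-6))*1)*7 = -30*1*7 = -30*7 = -210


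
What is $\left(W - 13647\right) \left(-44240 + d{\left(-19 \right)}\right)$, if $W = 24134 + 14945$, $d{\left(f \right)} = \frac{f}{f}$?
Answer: $-1125086248$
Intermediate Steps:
$d{\left(f \right)} = 1$
$W = 39079$
$\left(W - 13647\right) \left(-44240 + d{\left(-19 \right)}\right) = \left(39079 - 13647\right) \left(-44240 + 1\right) = 25432 \left(-44239\right) = -1125086248$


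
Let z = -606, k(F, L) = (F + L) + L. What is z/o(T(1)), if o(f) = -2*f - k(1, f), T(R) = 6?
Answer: 606/25 ≈ 24.240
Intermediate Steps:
k(F, L) = F + 2*L
o(f) = -1 - 4*f (o(f) = -2*f - (1 + 2*f) = -2*f + (-1 - 2*f) = -1 - 4*f)
z/o(T(1)) = -606/(-1 - 4*6) = -606/(-1 - 24) = -606/(-25) = -606*(-1/25) = 606/25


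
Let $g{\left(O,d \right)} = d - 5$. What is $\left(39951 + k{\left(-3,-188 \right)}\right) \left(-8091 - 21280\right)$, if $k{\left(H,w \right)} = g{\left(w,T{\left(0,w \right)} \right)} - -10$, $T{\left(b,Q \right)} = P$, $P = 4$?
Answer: $-1173665160$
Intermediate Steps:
$T{\left(b,Q \right)} = 4$
$g{\left(O,d \right)} = -5 + d$ ($g{\left(O,d \right)} = d - 5 = -5 + d$)
$k{\left(H,w \right)} = 9$ ($k{\left(H,w \right)} = \left(-5 + 4\right) - -10 = -1 + 10 = 9$)
$\left(39951 + k{\left(-3,-188 \right)}\right) \left(-8091 - 21280\right) = \left(39951 + 9\right) \left(-8091 - 21280\right) = 39960 \left(-29371\right) = -1173665160$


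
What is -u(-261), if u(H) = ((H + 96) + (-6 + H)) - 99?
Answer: 531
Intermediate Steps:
u(H) = -9 + 2*H (u(H) = ((96 + H) + (-6 + H)) - 99 = (90 + 2*H) - 99 = -9 + 2*H)
-u(-261) = -(-9 + 2*(-261)) = -(-9 - 522) = -1*(-531) = 531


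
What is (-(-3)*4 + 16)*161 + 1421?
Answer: 5929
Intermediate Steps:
(-(-3)*4 + 16)*161 + 1421 = (-3*(-4) + 16)*161 + 1421 = (12 + 16)*161 + 1421 = 28*161 + 1421 = 4508 + 1421 = 5929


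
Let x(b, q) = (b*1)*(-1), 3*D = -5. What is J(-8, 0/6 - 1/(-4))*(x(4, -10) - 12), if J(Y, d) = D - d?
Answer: 92/3 ≈ 30.667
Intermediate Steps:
D = -5/3 (D = (1/3)*(-5) = -5/3 ≈ -1.6667)
x(b, q) = -b (x(b, q) = b*(-1) = -b)
J(Y, d) = -5/3 - d
J(-8, 0/6 - 1/(-4))*(x(4, -10) - 12) = (-5/3 - (0/6 - 1/(-4)))*(-1*4 - 12) = (-5/3 - (0*(1/6) - 1*(-1/4)))*(-4 - 12) = (-5/3 - (0 + 1/4))*(-16) = (-5/3 - 1*1/4)*(-16) = (-5/3 - 1/4)*(-16) = -23/12*(-16) = 92/3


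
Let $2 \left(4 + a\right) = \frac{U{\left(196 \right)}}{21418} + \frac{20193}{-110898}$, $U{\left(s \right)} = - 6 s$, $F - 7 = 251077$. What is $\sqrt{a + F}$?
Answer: $\frac{\sqrt{39347275895060779062591}}{395868894} \approx 501.08$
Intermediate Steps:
$F = 251084$ ($F = 7 + 251077 = 251084$)
$a = - \frac{3260769439}{791737788}$ ($a = -4 + \frac{\frac{\left(-6\right) 196}{21418} + \frac{20193}{-110898}}{2} = -4 + \frac{\left(-1176\right) \frac{1}{21418} + 20193 \left(- \frac{1}{110898}\right)}{2} = -4 + \frac{- \frac{588}{10709} - \frac{6731}{36966}}{2} = -4 + \frac{1}{2} \left(- \frac{93818287}{395868894}\right) = -4 - \frac{93818287}{791737788} = - \frac{3260769439}{791737788} \approx -4.1185$)
$\sqrt{a + F} = \sqrt{- \frac{3260769439}{791737788} + 251084} = \sqrt{\frac{198789429992753}{791737788}} = \frac{\sqrt{39347275895060779062591}}{395868894}$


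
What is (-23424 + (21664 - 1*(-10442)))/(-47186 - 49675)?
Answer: -2894/32287 ≈ -0.089634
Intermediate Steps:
(-23424 + (21664 - 1*(-10442)))/(-47186 - 49675) = (-23424 + (21664 + 10442))/(-96861) = (-23424 + 32106)*(-1/96861) = 8682*(-1/96861) = -2894/32287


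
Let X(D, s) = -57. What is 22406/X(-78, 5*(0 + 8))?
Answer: -22406/57 ≈ -393.09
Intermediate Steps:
22406/X(-78, 5*(0 + 8)) = 22406/(-57) = 22406*(-1/57) = -22406/57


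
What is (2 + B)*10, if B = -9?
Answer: -70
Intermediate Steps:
(2 + B)*10 = (2 - 9)*10 = -7*10 = -70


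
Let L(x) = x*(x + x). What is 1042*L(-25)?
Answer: 1302500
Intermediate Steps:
L(x) = 2*x² (L(x) = x*(2*x) = 2*x²)
1042*L(-25) = 1042*(2*(-25)²) = 1042*(2*625) = 1042*1250 = 1302500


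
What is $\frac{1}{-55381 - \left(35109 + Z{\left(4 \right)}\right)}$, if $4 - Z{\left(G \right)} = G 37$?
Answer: $- \frac{1}{90346} \approx -1.1069 \cdot 10^{-5}$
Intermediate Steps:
$Z{\left(G \right)} = 4 - 37 G$ ($Z{\left(G \right)} = 4 - G 37 = 4 - 37 G$)
$\frac{1}{-55381 - \left(35109 + Z{\left(4 \right)}\right)} = \frac{1}{-55381 - \left(35113 - 148\right)} = \frac{1}{-55381 - 34965} = \frac{1}{-90346} = - \frac{1}{90346}$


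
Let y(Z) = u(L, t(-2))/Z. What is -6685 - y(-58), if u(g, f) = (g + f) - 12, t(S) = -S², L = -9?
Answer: -387755/58 ≈ -6685.4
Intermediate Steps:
u(g, f) = -12 + f + g (u(g, f) = (f + g) - 12 = -12 + f + g)
y(Z) = -25/Z (y(Z) = (-12 - 1*(-2)² - 9)/Z = (-12 - 1*4 - 9)/Z = (-12 - 4 - 9)/Z = -25/Z)
-6685 - y(-58) = -6685 - (-25)/(-58) = -6685 - (-25)*(-1)/58 = -6685 - 1*25/58 = -6685 - 25/58 = -387755/58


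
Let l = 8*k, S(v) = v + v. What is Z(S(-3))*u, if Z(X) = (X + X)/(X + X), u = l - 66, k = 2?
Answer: -50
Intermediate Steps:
S(v) = 2*v
l = 16 (l = 8*2 = 16)
u = -50 (u = 16 - 66 = -50)
Z(X) = 1 (Z(X) = (2*X)/((2*X)) = (2*X)*(1/(2*X)) = 1)
Z(S(-3))*u = 1*(-50) = -50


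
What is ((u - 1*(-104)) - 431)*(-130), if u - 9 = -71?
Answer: 50570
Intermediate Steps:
u = -62 (u = 9 - 71 = -62)
((u - 1*(-104)) - 431)*(-130) = ((-62 - 1*(-104)) - 431)*(-130) = ((-62 + 104) - 431)*(-130) = (42 - 431)*(-130) = -389*(-130) = 50570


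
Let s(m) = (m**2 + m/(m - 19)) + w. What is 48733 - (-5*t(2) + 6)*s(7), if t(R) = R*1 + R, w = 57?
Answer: 301253/6 ≈ 50209.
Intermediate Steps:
t(R) = 2*R (t(R) = R + R = 2*R)
s(m) = 57 + m**2 + m/(-19 + m) (s(m) = (m**2 + m/(m - 19)) + 57 = (m**2 + m/(-19 + m)) + 57 = 57 + m**2 + m/(-19 + m))
48733 - (-5*t(2) + 6)*s(7) = 48733 - (-10*2 + 6)*(-1083 + 7**3 - 19*7**2 + 58*7)/(-19 + 7) = 48733 - (-5*4 + 6)*(-1083 + 343 - 19*49 + 406)/(-12) = 48733 - (-20 + 6)*(-(-1083 + 343 - 931 + 406)/12) = 48733 - (-14)*(-1/12*(-1265)) = 48733 - (-14)*1265/12 = 48733 - 1*(-8855/6) = 48733 + 8855/6 = 301253/6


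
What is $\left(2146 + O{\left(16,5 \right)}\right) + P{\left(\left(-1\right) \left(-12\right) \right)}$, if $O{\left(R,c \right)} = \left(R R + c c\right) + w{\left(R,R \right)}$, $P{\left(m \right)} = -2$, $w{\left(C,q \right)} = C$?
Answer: $2441$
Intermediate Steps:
$O{\left(R,c \right)} = R + R^{2} + c^{2}$ ($O{\left(R,c \right)} = \left(R R + c c\right) + R = \left(R^{2} + c^{2}\right) + R = R + R^{2} + c^{2}$)
$\left(2146 + O{\left(16,5 \right)}\right) + P{\left(\left(-1\right) \left(-12\right) \right)} = \left(2146 + \left(16 + 16^{2} + 5^{2}\right)\right) - 2 = \left(2146 + \left(16 + 256 + 25\right)\right) - 2 = \left(2146 + 297\right) - 2 = 2443 - 2 = 2441$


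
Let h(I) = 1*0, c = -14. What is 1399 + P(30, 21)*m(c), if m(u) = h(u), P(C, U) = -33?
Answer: 1399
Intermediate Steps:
h(I) = 0
m(u) = 0
1399 + P(30, 21)*m(c) = 1399 - 33*0 = 1399 + 0 = 1399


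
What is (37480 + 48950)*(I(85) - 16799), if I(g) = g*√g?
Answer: -1451937570 + 7346550*√85 ≈ -1.3842e+9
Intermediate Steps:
I(g) = g^(3/2)
(37480 + 48950)*(I(85) - 16799) = (37480 + 48950)*(85^(3/2) - 16799) = 86430*(85*√85 - 16799) = 86430*(-16799 + 85*√85) = -1451937570 + 7346550*√85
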